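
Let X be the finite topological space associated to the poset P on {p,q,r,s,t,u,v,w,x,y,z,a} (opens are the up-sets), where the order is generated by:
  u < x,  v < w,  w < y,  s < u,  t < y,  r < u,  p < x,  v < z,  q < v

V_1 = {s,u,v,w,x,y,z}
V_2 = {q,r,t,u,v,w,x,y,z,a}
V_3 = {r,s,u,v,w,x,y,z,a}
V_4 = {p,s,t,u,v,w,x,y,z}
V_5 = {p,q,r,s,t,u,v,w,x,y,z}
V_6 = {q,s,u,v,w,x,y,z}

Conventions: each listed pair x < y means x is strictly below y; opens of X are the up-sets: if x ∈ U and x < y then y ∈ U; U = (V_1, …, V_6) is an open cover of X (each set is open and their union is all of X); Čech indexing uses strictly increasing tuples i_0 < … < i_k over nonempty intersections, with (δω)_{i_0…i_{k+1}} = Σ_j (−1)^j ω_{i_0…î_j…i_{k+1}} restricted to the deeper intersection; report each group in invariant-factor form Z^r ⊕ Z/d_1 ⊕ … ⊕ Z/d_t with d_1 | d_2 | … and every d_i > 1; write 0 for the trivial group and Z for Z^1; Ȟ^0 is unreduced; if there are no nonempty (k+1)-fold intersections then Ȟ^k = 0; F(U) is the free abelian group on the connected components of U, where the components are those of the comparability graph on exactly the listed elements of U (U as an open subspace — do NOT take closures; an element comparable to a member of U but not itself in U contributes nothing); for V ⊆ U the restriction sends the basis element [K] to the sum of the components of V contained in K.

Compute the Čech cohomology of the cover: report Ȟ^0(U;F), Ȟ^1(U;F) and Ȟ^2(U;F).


nonempty overlaps:
  V12={u,v,w,x,y,z} V13={s,u,v,w,x,y,z} V14={s,u,v,w,x,y,z} V15={s,u,v,w,x,y,z} V16={s,u,v,w,x,y,z} V23={r,u,v,w,x,y,z,a} V24={t,u,v,w,x,y,z} V25={q,r,t,u,v,w,x,y,z} V26={q,u,v,w,x,y,z} V34={s,u,v,w,x,y,z} V35={r,s,u,v,w,x,y,z} V36={s,u,v,w,x,y,z} V45={p,s,t,u,v,w,x,y,z} V46={s,u,v,w,x,y,z} V56={q,s,u,v,w,x,y,z}
  V123={u,v,w,x,y,z} V124={u,v,w,x,y,z} V125={u,v,w,x,y,z} V126={u,v,w,x,y,z} V134={s,u,v,w,x,y,z} V135={s,u,v,w,x,y,z} V136={s,u,v,w,x,y,z} V145={s,u,v,w,x,y,z} V146={s,u,v,w,x,y,z} V156={s,u,v,w,x,y,z} V234={u,v,w,x,y,z} V235={r,u,v,w,x,y,z} V236={u,v,w,x,y,z} V245={t,u,v,w,x,y,z} V246={u,v,w,x,y,z} V256={q,u,v,w,x,y,z} V345={s,u,v,w,x,y,z} V346={s,u,v,w,x,y,z} V356={s,u,v,w,x,y,z} V456={s,u,v,w,x,y,z}
  V1234={u,v,w,x,y,z} V1235={u,v,w,x,y,z} V1236={u,v,w,x,y,z} V1245={u,v,w,x,y,z} V1246={u,v,w,x,y,z} V1256={u,v,w,x,y,z} V1345={s,u,v,w,x,y,z} V1346={s,u,v,w,x,y,z} V1356={s,u,v,w,x,y,z} V1456={s,u,v,w,x,y,z} V2345={u,v,w,x,y,z} V2346={u,v,w,x,y,z} V2356={u,v,w,x,y,z} V2456={u,v,w,x,y,z} V3456={s,u,v,w,x,y,z}
  V12345={u,v,w,x,y,z} V12346={u,v,w,x,y,z} V12356={u,v,w,x,y,z} V12456={u,v,w,x,y,z} V13456={s,u,v,w,x,y,z} V23456={u,v,w,x,y,z}
  V123456={u,v,w,x,y,z}
components per intersection:
  V1: {s,u,x} {v,w,y,z}
  V2: {q,t,v,w,y,z} {r,u,x} {a}
  V3: {r,s,u,x} {v,w,y,z} {a}
  V4: {p,s,u,x} {t,v,w,y,z}
  V5: {p,r,s,u,x} {q,t,v,w,y,z}
  V6: {q,v,w,y,z} {s,u,x}
  V12: {u,x} {v,w,y,z}
  V13: {s,u,x} {v,w,y,z}
  V14: {s,u,x} {v,w,y,z}
  V15: {s,u,x} {v,w,y,z}
  V16: {s,u,x} {v,w,y,z}
  V23: {r,u,x} {v,w,y,z} {a}
  V24: {t,v,w,y,z} {u,x}
  V25: {q,t,v,w,y,z} {r,u,x}
  V26: {q,v,w,y,z} {u,x}
  V34: {s,u,x} {v,w,y,z}
  V35: {r,s,u,x} {v,w,y,z}
  V36: {s,u,x} {v,w,y,z}
  V45: {p,s,u,x} {t,v,w,y,z}
  V46: {s,u,x} {v,w,y,z}
  V56: {q,v,w,y,z} {s,u,x}
  V123: {u,x} {v,w,y,z}
  V124: {u,x} {v,w,y,z}
  V125: {u,x} {v,w,y,z}
  V126: {u,x} {v,w,y,z}
  V134: {s,u,x} {v,w,y,z}
  V135: {s,u,x} {v,w,y,z}
  V136: {s,u,x} {v,w,y,z}
  V145: {s,u,x} {v,w,y,z}
  V146: {s,u,x} {v,w,y,z}
  V156: {s,u,x} {v,w,y,z}
  V234: {u,x} {v,w,y,z}
  V235: {r,u,x} {v,w,y,z}
  V236: {u,x} {v,w,y,z}
  V245: {t,v,w,y,z} {u,x}
  V246: {u,x} {v,w,y,z}
  V256: {q,v,w,y,z} {u,x}
  V345: {s,u,x} {v,w,y,z}
  V346: {s,u,x} {v,w,y,z}
  V356: {s,u,x} {v,w,y,z}
  V456: {s,u,x} {v,w,y,z}
  V1234: {u,x} {v,w,y,z}
  V1235: {u,x} {v,w,y,z}
  V1236: {u,x} {v,w,y,z}
  V1245: {u,x} {v,w,y,z}
  V1246: {u,x} {v,w,y,z}
  V1256: {u,x} {v,w,y,z}
  V1345: {s,u,x} {v,w,y,z}
  V1346: {s,u,x} {v,w,y,z}
  V1356: {s,u,x} {v,w,y,z}
  V1456: {s,u,x} {v,w,y,z}
  V2345: {u,x} {v,w,y,z}
  V2346: {u,x} {v,w,y,z}
  V2356: {u,x} {v,w,y,z}
  V2456: {u,x} {v,w,y,z}
  V3456: {s,u,x} {v,w,y,z}
  V12345: {u,x} {v,w,y,z}
  V12346: {u,x} {v,w,y,z}
  V12356: {u,x} {v,w,y,z}
  V12456: {u,x} {v,w,y,z}
  V13456: {s,u,x} {v,w,y,z}
  V23456: {u,x} {v,w,y,z}
  V123456: {u,x} {v,w,y,z}
C dims 14,31,40,30; δ0: rk 11, SNF 1^11; δ1: rk 20, SNF 1^20; δ2: rk 20, SNF 1^20
degree 0: 14−11−0 = 3 → Ȟ^0 ≅ Z^3
degree 1: 31−20−11 = 0 → Ȟ^1 ≅ 0
degree 2: 40−20−20 = 0 → Ȟ^2 ≅ 0

Ȟ^0 = Z^3, Ȟ^1 = 0 and Ȟ^2 = 0


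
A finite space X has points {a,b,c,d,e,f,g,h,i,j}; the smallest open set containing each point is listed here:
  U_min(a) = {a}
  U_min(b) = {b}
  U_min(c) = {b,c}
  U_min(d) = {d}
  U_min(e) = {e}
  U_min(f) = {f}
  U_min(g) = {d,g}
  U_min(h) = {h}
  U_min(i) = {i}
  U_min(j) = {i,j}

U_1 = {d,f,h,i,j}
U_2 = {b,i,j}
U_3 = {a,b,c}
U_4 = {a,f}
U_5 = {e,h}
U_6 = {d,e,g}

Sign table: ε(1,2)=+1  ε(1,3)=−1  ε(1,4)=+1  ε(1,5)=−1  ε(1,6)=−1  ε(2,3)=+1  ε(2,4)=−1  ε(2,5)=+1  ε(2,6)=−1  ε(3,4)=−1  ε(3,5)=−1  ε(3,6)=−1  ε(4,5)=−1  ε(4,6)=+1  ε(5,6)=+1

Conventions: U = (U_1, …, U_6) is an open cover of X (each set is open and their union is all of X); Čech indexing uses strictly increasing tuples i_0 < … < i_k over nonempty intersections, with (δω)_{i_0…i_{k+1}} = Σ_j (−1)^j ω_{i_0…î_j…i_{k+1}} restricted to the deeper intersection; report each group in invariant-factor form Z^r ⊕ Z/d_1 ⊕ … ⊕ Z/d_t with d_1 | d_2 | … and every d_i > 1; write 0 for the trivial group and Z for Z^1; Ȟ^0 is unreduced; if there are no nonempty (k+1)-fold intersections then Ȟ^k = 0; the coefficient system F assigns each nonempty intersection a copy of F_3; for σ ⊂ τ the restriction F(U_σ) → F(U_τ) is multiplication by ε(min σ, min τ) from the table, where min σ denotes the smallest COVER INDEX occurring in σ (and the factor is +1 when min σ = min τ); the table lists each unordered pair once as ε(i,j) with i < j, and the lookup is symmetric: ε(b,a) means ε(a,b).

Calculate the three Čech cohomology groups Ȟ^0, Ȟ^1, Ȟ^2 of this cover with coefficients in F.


Ȟ^0 = 0,  Ȟ^1 = Z/3,  Ȟ^2 = 0

nerve of the cover:
  U12={i,j} U14={f} U15={h} U16={d} U23={b} U34={a} U56={e}
C dims 6,7; δ0: rk_F3 6
Ȟ^0 = (6 − 6) − 0 = 0, so Ȟ^0 ≅ 0
Ȟ^1 = (7 − 0) − 6 = 1, so Ȟ^1 ≅ Z/3
Ȟ^2 = (0 − 0) − 0 = 0, so Ȟ^2 ≅ 0


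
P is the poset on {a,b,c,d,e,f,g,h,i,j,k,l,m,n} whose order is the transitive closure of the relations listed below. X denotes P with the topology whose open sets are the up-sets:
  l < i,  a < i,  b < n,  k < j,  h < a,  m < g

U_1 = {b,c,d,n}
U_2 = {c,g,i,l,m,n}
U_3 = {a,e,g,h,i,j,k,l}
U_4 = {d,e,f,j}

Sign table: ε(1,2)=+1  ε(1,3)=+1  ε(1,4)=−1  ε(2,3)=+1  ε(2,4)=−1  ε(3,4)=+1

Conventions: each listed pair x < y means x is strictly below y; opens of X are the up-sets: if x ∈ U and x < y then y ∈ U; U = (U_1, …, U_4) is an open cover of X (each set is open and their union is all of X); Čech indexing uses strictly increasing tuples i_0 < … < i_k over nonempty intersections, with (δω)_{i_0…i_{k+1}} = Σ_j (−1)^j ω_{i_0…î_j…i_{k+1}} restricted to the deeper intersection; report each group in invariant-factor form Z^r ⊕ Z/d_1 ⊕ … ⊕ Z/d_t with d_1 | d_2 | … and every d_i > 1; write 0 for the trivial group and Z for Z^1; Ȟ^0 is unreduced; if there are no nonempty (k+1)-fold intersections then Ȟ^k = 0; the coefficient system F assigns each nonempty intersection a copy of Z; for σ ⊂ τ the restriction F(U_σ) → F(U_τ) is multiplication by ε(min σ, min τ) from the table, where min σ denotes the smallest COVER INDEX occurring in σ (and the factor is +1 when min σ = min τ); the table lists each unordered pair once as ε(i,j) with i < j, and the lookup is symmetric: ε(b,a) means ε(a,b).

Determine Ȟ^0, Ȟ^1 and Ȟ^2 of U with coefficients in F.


Ȟ^0 ≅ 0, Ȟ^1 ≅ Z/2 and Ȟ^2 ≅ 0

nonempty intersections:
  U12={c,n} U14={d} U23={g,i,l} U34={e,j}
C dims 4,4; δ0: rk 4, SNF 1^3·2
Ȟ^0: (4−4)−0=0 ⇒ 0
Ȟ^1: (4−0)−4=0 plus torsion [2] ⇒ Z/2
Ȟ^2: (0−0)−0=0 ⇒ 0


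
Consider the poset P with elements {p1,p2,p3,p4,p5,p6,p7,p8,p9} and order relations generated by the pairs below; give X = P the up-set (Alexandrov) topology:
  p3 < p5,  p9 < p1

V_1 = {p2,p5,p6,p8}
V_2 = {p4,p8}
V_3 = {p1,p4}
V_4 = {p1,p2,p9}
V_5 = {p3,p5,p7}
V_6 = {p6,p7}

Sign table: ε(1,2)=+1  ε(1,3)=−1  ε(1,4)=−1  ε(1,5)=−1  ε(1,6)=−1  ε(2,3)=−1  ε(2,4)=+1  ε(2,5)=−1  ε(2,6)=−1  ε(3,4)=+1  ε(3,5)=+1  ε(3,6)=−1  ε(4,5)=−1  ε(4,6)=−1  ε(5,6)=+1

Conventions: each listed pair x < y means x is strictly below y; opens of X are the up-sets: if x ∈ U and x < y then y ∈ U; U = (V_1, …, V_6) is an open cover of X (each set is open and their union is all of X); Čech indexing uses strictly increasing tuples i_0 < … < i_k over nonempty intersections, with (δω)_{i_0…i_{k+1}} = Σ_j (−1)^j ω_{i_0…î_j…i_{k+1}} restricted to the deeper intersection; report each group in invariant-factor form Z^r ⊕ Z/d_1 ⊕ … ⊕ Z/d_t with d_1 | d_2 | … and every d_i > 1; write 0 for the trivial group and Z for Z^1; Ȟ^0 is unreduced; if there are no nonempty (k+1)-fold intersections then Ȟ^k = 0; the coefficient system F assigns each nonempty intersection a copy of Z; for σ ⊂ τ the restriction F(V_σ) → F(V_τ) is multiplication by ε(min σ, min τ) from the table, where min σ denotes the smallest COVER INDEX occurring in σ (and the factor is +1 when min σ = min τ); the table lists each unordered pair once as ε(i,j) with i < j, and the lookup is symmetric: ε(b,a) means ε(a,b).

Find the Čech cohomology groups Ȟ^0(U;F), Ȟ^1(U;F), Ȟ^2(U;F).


Ȟ^0 ≅ Z; Ȟ^1 ≅ Z^2; Ȟ^2 ≅ 0

nonempty overlaps:
  V12={p8} V14={p2} V15={p5} V16={p6} V23={p4} V34={p1} V56={p7}
C dims 6,7; δ0: rk 5, SNF 1^5
degree 0: 6−5−0 = 1 → Ȟ^0 ≅ Z
degree 1: 7−0−5 = 2 → Ȟ^1 ≅ Z^2
degree 2: 0−0−0 = 0 → Ȟ^2 ≅ 0


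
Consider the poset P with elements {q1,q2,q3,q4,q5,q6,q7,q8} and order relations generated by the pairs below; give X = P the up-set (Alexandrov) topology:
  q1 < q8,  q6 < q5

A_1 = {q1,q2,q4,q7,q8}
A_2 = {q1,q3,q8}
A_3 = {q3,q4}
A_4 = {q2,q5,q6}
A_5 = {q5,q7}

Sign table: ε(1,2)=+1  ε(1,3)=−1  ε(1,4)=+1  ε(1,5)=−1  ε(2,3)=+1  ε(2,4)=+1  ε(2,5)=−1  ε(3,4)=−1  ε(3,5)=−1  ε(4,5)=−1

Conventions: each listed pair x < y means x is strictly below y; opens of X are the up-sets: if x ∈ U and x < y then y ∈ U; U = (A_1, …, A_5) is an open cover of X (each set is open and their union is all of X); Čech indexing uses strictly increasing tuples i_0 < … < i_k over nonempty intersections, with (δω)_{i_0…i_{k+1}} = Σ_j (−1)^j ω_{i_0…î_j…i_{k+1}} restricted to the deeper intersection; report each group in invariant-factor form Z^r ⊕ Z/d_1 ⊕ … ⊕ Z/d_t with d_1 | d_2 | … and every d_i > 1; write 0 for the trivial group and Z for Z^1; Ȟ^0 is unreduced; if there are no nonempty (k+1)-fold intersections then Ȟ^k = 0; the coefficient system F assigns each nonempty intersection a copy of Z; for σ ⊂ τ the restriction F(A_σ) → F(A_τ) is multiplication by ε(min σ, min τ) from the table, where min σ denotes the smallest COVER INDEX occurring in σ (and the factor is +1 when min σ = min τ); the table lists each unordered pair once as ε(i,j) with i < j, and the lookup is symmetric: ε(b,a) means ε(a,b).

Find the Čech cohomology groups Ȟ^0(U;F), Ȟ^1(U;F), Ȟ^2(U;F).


Ȟ^0 ≅ 0,  Ȟ^1 ≅ Z ⊕ Z/2,  Ȟ^2 ≅ 0

nerve simplices:
  A12={q1,q8} A13={q4} A14={q2} A15={q7} A23={q3} A45={q5}
C dims 5,6; δ0: rk 5, SNF 1^4·2
degree 0: 5−5−0 = 0 → Ȟ^0 ≅ 0
degree 1: 6−0−5 = 1 plus torsion [2] → Ȟ^1 ≅ Z ⊕ Z/2
degree 2: 0−0−0 = 0 → Ȟ^2 ≅ 0


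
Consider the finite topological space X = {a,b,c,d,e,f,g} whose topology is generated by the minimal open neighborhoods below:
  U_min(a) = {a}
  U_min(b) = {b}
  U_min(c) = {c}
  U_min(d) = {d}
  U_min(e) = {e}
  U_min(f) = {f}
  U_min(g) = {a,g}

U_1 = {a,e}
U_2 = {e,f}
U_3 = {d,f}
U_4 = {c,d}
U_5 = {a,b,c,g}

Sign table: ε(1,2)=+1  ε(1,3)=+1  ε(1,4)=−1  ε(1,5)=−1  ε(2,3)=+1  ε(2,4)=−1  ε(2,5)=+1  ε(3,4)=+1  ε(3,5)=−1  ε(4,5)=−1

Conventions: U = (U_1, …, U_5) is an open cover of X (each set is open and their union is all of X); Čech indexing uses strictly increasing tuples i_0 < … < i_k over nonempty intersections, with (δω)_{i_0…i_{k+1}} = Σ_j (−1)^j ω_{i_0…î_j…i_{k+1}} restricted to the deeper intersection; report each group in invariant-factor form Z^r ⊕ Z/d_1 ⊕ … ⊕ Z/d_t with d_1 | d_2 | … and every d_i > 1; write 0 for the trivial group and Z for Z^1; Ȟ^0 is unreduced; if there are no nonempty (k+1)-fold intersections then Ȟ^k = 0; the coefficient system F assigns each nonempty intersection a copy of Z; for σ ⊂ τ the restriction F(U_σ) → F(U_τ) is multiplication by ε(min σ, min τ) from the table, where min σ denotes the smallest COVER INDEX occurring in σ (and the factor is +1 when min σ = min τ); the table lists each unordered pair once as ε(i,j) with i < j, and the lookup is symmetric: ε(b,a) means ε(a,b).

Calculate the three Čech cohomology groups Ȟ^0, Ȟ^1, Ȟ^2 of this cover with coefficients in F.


nonempty intersections:
  U12={e} U15={a} U23={f} U34={d} U45={c}
C dims 5,5; δ0: rk 4, SNF 1^4
Ȟ^0: (5−4)−0=1 ⇒ Z
Ȟ^1: (5−0)−4=1 ⇒ Z
Ȟ^2: (0−0)−0=0 ⇒ 0

Ȟ^0 ≅ Z, Ȟ^1 ≅ Z and Ȟ^2 ≅ 0


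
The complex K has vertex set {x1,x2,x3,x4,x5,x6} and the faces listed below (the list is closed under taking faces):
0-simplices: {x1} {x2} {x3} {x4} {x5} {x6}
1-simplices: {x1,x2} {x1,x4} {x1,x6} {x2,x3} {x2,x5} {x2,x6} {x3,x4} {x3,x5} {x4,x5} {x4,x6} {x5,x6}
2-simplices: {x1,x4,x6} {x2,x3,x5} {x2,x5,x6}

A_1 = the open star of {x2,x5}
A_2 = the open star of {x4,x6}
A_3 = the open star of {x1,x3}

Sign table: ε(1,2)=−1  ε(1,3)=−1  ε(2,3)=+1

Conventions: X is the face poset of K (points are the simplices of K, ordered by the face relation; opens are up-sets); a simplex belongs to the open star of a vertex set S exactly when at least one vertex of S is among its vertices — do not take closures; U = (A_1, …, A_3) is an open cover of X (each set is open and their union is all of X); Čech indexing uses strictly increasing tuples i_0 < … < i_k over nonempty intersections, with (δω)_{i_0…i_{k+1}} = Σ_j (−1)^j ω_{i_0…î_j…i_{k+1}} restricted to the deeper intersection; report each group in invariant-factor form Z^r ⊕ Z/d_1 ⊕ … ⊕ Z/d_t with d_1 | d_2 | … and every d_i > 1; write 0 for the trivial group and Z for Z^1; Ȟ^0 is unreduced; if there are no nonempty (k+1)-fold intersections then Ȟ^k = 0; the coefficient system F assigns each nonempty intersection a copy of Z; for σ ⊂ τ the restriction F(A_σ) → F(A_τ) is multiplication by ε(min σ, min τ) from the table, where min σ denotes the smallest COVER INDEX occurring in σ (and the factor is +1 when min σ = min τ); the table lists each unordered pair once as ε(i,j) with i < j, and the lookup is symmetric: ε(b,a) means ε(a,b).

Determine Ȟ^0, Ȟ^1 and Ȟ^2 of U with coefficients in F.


Ȟ^0 ≅ Z; Ȟ^1 ≅ Z; Ȟ^2 ≅ 0

intersection data:
  A1={{x2},{x5},{x1,x2},{x2,x3},{x2,x5},{x2,x6},{x3,x5},{x4,x5},{x5,x6},{x2,x3,x5},{x2,x5,x6}} A2={{x4},{x6},{x1,x4},{x1,x6},{x2,x6},{x3,x4},{x4,x5},{x4,x6},{x5,x6},{x1,x4,x6},{x2,x5,x6}} A3={{x1},{x3},{x1,x2},{x1,x4},{x1,x6},{x2,x3},{x3,x4},{x3,x5},{x1,x4,x6},{x2,x3,x5}}
  A12={{x2,x6},{x4,x5},{x5,x6},{x2,x5,x6}} A13={{x1,x2},{x2,x3},{x3,x5},{x2,x3,x5}} A23={{x1,x4},{x1,x6},{x3,x4},{x1,x4,x6}}
C dims 3,3; δ0: rk 2, SNF 1^2
Ȟ^0 = (3 − 2) − 0 = 1, so Ȟ^0 ≅ Z
Ȟ^1 = (3 − 0) − 2 = 1, so Ȟ^1 ≅ Z
Ȟ^2 = (0 − 0) − 0 = 0, so Ȟ^2 ≅ 0


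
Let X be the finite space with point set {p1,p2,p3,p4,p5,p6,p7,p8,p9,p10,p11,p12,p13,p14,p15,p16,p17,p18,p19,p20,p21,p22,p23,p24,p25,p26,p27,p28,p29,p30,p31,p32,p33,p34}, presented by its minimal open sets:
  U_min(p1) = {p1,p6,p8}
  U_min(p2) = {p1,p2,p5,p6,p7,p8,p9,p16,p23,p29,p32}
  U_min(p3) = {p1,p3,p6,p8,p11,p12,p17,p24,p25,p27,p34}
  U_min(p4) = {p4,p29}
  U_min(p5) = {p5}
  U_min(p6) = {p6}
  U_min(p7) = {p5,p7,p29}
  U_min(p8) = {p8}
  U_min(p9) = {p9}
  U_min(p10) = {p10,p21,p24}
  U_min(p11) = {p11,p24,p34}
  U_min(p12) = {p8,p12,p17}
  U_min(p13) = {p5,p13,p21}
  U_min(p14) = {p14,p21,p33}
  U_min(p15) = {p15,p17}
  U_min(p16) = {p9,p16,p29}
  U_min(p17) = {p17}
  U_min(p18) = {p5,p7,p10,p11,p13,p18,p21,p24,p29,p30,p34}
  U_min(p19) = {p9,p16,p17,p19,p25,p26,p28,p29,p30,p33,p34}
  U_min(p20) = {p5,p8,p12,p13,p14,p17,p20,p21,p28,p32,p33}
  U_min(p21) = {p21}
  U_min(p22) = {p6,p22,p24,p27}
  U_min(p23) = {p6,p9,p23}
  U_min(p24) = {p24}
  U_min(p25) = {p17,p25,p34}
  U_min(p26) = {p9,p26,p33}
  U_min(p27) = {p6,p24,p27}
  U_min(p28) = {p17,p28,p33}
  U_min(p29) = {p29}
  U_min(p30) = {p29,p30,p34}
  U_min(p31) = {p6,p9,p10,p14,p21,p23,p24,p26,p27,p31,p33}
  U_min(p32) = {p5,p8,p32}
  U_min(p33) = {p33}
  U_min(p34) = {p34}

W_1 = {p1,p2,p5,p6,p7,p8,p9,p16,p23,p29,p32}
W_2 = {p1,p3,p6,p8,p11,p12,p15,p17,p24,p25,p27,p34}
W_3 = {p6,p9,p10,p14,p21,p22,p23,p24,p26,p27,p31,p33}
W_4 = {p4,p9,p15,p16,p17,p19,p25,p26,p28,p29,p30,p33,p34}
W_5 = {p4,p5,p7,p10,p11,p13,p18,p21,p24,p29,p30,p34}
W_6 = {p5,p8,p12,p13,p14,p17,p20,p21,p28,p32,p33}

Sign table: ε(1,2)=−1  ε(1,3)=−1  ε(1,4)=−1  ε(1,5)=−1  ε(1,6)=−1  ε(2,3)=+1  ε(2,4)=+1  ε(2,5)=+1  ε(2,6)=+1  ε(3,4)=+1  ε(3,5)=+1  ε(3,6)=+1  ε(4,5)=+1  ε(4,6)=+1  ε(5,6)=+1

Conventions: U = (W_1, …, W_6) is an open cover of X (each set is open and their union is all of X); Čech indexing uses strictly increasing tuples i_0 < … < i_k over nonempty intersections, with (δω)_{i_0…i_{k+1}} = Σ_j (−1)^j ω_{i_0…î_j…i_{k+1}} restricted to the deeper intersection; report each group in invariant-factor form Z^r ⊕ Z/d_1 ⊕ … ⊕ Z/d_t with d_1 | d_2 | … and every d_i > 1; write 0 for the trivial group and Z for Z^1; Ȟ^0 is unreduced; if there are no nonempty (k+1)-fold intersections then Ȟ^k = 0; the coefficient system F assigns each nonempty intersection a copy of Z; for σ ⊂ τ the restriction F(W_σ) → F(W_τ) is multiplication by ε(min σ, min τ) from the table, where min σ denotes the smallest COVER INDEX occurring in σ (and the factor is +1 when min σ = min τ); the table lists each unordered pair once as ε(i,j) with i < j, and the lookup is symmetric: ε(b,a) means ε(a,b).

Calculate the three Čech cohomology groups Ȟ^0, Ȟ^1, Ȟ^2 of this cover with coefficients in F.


Ȟ^0 ≅ Z, Ȟ^1 ≅ 0, Ȟ^2 ≅ Z/2

intersection data:
  W12={p1,p6,p8} W13={p6,p9,p23} W14={p9,p16,p29} W15={p5,p7,p29} W16={p5,p8,p32} W23={p6,p24,p27} W24={p15,p17,p25,p34} W25={p11,p24,p34} W26={p8,p12,p17} W34={p9,p26,p33} W35={p10,p21,p24} W36={p14,p21,p33} W45={p4,p29,p30,p34} W46={p17,p28,p33} W56={p5,p13,p21}
  W123={p6} W126={p8} W134={p9} W145={p29} W156={p5} W235={p24} W245={p34} W246={p17} W346={p33} W356={p21}
C dims 6,15,10; δ0: rk 5, SNF 1^5; δ1: rk 10, SNF 1^9·2
Ȟ^0 = (6 − 5) − 0 = 1, so Ȟ^0 ≅ Z
Ȟ^1 = (15 − 10) − 5 = 0, so Ȟ^1 ≅ 0
Ȟ^2 = (10 − 0) − 10 = 0 plus torsion [2], so Ȟ^2 ≅ Z/2


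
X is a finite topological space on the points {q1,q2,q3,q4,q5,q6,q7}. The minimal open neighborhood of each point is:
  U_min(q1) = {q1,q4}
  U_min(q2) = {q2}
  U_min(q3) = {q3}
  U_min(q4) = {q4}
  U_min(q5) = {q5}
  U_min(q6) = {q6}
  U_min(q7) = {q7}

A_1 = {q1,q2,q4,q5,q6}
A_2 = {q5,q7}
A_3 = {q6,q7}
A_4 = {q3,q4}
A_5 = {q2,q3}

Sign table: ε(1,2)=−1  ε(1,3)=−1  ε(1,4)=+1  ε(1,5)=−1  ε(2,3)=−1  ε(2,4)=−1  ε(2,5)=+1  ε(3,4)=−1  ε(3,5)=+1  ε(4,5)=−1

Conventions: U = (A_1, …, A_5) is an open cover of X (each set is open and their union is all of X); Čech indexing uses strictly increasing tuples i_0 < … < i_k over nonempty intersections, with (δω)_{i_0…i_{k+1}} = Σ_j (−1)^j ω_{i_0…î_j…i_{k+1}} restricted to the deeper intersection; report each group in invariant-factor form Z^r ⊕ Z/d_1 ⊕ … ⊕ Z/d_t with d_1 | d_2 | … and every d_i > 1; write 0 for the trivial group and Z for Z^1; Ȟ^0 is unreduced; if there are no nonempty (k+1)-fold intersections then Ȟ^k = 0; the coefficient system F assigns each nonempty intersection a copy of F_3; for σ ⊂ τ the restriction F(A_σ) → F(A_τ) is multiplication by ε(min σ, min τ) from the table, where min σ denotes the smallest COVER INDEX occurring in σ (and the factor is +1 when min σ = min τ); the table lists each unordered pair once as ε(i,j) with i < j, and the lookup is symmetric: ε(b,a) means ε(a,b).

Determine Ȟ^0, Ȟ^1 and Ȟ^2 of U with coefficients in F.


Ȟ^0 = 0,  Ȟ^1 = Z/3,  Ȟ^2 = 0

nerve simplices:
  A12={q5} A13={q6} A14={q4} A15={q2} A23={q7} A45={q3}
C dims 5,6; δ0: rk_F3 5
degree 0: 5−5−0 = 0 → Ȟ^0 ≅ 0
degree 1: 6−0−5 = 1 → Ȟ^1 ≅ Z/3
degree 2: 0−0−0 = 0 → Ȟ^2 ≅ 0


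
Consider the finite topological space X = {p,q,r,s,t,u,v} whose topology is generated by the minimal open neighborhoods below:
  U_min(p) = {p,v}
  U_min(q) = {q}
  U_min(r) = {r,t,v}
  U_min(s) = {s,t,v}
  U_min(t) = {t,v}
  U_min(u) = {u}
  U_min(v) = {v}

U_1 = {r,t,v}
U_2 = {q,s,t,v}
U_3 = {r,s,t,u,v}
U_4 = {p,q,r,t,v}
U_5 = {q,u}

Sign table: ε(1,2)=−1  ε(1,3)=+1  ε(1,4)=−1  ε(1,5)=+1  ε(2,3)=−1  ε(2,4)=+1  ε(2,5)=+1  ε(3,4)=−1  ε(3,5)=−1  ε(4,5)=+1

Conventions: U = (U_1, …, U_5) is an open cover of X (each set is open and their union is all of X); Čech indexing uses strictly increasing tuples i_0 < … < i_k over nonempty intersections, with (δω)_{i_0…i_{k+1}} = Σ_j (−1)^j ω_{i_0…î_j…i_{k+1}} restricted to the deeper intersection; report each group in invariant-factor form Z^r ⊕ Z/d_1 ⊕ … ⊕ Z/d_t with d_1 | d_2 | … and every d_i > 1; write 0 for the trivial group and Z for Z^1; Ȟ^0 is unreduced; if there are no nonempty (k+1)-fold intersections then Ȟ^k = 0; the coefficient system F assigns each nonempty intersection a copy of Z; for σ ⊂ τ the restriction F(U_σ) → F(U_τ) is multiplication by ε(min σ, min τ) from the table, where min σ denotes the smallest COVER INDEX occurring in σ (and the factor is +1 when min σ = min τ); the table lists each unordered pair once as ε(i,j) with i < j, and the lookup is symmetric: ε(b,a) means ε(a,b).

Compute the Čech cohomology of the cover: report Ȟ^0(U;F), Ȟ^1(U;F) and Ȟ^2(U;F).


Ȟ^0 = Z; Ȟ^1 = Z; Ȟ^2 = 0

nerve of the cover:
  U12={t,v} U13={r,t,v} U14={r,t,v} U23={s,t,v} U24={q,t,v} U25={q} U34={r,t,v} U35={u} U45={q}
  U123={t,v} U124={t,v} U134={r,t,v} U234={t,v} U245={q}
  U1234={t,v}
C dims 5,9,5,1; δ0: rk 4, SNF 1^4; δ1: rk 4, SNF 1^4; δ2: rk 1, SNF 1^1
Ȟ^0 = (5 − 4) − 0 = 1, so Ȟ^0 ≅ Z
Ȟ^1 = (9 − 4) − 4 = 1, so Ȟ^1 ≅ Z
Ȟ^2 = (5 − 1) − 4 = 0, so Ȟ^2 ≅ 0


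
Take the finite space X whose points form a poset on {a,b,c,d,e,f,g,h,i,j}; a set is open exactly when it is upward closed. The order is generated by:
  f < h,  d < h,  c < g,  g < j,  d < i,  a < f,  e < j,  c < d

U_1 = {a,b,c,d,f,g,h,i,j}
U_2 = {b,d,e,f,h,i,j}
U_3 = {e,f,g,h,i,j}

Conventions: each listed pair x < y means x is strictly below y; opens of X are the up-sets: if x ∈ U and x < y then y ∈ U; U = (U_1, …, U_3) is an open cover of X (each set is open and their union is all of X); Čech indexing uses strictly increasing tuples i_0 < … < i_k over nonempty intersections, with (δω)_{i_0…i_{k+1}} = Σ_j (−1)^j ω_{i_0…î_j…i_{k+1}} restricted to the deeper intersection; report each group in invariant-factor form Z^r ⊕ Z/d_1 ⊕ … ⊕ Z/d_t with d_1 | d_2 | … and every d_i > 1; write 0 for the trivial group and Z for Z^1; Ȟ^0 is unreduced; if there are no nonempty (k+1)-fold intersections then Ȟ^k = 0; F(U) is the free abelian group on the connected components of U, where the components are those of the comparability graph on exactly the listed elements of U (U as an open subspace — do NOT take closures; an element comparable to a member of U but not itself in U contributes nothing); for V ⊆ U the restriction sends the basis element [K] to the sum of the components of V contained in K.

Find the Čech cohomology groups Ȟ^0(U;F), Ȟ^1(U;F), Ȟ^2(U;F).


Ȟ^0 ≅ Z^2; Ȟ^1 ≅ 0; Ȟ^2 ≅ 0

intersection data:
  U12={b,d,f,h,i,j} U13={f,g,h,i,j} U23={e,f,h,i,j}
  U123={f,h,i,j}
components per intersection:
  U1: {a,c,d,f,g,h,i,j} {b}
  U2: {b} {d,f,h,i} {e,j}
  U3: {e,g,j} {f,h} {i}
  U12: {b} {d,f,h,i} {j}
  U13: {f,h} {g,j} {i}
  U23: {e,j} {f,h} {i}
  U123: {f,h} {i} {j}
C dims 8,9,3; δ0: rk 6, SNF 1^6; δ1: rk 3, SNF 1^3
Ȟ^0 = (8 − 6) − 0 = 2, so Ȟ^0 ≅ Z^2
Ȟ^1 = (9 − 3) − 6 = 0, so Ȟ^1 ≅ 0
Ȟ^2 = (3 − 0) − 3 = 0, so Ȟ^2 ≅ 0


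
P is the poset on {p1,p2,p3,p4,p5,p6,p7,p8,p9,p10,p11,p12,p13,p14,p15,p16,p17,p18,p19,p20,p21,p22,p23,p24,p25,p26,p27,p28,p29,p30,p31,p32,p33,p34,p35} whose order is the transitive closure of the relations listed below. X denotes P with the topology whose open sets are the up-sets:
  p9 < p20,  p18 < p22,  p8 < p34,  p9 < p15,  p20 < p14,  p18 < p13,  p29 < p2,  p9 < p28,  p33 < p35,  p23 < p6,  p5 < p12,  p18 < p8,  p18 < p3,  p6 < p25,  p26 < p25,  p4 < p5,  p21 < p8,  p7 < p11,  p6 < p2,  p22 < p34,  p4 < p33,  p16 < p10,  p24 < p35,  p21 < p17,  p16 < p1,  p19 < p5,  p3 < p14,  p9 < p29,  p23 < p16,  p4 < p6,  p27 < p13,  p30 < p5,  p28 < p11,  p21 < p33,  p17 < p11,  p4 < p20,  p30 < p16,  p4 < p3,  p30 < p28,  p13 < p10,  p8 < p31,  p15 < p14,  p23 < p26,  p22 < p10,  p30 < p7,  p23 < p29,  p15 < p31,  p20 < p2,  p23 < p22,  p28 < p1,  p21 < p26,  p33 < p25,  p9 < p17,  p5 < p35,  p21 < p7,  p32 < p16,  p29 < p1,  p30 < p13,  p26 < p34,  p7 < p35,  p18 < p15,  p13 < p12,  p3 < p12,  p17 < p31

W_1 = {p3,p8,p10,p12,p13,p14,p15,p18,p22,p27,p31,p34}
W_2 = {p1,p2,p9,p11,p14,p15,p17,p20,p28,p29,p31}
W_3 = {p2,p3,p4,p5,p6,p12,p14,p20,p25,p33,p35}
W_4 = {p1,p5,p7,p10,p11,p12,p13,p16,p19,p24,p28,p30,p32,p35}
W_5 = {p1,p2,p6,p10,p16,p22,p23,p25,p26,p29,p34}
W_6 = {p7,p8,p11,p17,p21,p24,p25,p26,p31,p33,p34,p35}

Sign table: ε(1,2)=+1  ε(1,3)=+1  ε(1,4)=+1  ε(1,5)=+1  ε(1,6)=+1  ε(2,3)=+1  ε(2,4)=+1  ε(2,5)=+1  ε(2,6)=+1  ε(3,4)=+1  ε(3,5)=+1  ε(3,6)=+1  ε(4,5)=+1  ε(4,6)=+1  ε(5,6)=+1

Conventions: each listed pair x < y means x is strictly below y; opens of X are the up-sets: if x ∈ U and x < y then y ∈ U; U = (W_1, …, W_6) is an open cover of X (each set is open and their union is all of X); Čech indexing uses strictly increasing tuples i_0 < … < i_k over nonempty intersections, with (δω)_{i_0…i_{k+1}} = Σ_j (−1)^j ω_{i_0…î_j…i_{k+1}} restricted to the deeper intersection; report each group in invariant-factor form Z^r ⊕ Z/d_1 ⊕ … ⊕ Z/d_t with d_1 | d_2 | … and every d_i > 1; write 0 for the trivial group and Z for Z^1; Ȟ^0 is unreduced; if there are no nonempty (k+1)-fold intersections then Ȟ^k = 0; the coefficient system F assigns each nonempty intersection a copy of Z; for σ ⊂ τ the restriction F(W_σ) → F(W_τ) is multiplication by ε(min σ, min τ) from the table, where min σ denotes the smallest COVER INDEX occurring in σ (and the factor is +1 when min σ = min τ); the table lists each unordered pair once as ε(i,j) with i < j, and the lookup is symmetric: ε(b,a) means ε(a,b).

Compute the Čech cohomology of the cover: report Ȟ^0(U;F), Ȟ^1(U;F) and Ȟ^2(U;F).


nonempty intersections:
  W12={p14,p15,p31} W13={p3,p12,p14} W14={p10,p12,p13} W15={p10,p22,p34} W16={p8,p31,p34} W23={p2,p14,p20} W24={p1,p11,p28} W25={p1,p2,p29} W26={p11,p17,p31} W34={p5,p12,p35} W35={p2,p6,p25} W36={p25,p33,p35} W45={p1,p10,p16} W46={p7,p11,p24,p35} W56={p25,p26,p34}
  W123={p14} W126={p31} W134={p12} W145={p10} W156={p34} W235={p2} W245={p1} W246={p11} W346={p35} W356={p25}
C dims 6,15,10; δ0: rk 5, SNF 1^5; δ1: rk 10, SNF 1^9·2
Ȟ^0: (6−5)−0=1 ⇒ Z
Ȟ^1: (15−10)−5=0 ⇒ 0
Ȟ^2: (10−0)−10=0 plus torsion [2] ⇒ Z/2

Ȟ^0 ≅ Z; Ȟ^1 ≅ 0; Ȟ^2 ≅ Z/2


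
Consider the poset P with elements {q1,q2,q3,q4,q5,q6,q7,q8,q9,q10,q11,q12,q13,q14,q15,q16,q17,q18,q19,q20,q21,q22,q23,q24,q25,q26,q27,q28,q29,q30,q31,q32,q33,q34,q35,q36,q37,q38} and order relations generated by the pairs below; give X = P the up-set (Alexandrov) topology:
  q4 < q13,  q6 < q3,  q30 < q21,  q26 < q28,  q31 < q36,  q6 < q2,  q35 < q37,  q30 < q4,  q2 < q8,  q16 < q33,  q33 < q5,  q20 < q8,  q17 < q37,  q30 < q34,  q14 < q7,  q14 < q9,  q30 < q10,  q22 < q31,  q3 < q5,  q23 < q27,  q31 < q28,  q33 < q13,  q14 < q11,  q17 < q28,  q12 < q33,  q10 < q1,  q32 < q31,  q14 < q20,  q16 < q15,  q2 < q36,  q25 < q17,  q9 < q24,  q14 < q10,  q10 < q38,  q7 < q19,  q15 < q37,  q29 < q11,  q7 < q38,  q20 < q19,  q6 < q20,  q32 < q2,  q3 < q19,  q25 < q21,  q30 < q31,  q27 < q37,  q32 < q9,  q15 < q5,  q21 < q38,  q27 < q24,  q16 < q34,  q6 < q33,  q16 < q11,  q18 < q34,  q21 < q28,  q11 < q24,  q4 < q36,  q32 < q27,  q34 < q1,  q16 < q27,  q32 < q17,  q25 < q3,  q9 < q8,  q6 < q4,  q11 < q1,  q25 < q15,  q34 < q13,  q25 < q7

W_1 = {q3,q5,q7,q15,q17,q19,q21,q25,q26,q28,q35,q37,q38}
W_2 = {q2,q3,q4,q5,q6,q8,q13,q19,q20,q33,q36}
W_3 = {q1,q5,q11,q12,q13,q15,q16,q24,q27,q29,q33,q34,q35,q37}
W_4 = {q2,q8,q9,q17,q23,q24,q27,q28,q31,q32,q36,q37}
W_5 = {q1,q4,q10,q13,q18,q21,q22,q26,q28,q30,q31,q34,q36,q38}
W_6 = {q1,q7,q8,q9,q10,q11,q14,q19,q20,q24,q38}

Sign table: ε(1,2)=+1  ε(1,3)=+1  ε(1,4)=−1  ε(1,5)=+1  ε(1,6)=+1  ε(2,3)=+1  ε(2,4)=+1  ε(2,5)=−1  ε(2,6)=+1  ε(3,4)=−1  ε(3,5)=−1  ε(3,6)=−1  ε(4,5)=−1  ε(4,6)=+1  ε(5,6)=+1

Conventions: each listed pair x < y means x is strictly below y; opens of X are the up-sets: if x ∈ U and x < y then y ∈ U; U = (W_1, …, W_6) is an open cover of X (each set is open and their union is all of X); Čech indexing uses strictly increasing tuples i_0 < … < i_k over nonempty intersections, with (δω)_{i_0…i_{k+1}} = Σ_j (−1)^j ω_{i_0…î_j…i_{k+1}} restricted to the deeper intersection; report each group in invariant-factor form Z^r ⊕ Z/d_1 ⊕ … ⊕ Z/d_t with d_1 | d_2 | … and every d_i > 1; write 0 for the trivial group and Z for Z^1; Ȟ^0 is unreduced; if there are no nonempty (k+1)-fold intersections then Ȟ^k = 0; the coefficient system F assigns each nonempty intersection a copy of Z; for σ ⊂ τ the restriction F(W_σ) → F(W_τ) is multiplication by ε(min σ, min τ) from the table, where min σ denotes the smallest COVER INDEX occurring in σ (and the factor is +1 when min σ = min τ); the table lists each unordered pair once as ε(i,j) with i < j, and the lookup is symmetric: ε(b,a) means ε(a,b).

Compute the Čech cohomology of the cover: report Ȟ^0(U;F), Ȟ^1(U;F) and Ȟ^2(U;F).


intersection data:
  W12={q3,q5,q19} W13={q5,q15,q35,q37} W14={q17,q28,q37} W15={q21,q26,q28,q38} W16={q7,q19,q38} W23={q5,q13,q33} W24={q2,q8,q36} W25={q4,q13,q36} W26={q8,q19,q20} W34={q24,q27,q37} W35={q1,q13,q34} W36={q1,q11,q24} W45={q28,q31,q36} W46={q8,q9,q24} W56={q1,q10,q38}
  W123={q5} W126={q19} W134={q37} W145={q28} W156={q38} W235={q13} W245={q36} W246={q8} W346={q24} W356={q1}
C dims 6,15,10; δ0: rk 6, SNF 1^5·2; δ1: rk 9, SNF 1^9
Ȟ^0 = (6 − 6) − 0 = 0, so Ȟ^0 ≅ 0
Ȟ^1 = (15 − 9) − 6 = 0 plus torsion [2], so Ȟ^1 ≅ Z/2
Ȟ^2 = (10 − 0) − 9 = 1, so Ȟ^2 ≅ Z

Ȟ^0(U;F) ≅ 0, Ȟ^1(U;F) ≅ Z/2 and Ȟ^2(U;F) ≅ Z


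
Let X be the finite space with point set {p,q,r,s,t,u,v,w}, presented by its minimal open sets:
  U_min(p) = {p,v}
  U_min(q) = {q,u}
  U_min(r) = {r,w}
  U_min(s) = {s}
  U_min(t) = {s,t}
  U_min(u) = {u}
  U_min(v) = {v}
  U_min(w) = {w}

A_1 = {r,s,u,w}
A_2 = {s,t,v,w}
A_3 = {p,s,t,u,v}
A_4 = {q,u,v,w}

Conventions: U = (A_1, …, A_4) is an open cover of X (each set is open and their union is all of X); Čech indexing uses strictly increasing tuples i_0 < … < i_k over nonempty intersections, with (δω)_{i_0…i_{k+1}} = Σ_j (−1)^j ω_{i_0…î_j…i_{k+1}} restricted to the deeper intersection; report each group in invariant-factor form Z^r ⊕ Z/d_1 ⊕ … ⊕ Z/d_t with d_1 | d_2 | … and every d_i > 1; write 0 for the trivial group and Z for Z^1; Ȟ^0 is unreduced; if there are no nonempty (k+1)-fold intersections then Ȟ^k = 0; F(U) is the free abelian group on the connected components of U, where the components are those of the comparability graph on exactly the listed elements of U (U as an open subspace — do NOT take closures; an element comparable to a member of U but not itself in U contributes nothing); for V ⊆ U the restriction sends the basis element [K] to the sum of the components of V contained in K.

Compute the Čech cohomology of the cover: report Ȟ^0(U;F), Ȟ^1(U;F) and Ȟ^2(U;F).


intersection data:
  A12={s,w} A13={s,u} A14={u,w} A23={s,t,v} A24={v,w} A34={u,v}
  A123={s} A124={w} A134={u} A234={v}
components per intersection:
  A1: {r,w} {s} {u}
  A2: {s,t} {v} {w}
  A3: {p,v} {s,t} {u}
  A4: {q,u} {v} {w}
  A12: {s} {w}
  A13: {s} {u}
  A14: {u} {w}
  A23: {s,t} {v}
  A24: {v} {w}
  A34: {u} {v}
  A123: {s}
  A124: {w}
  A134: {u}
  A234: {v}
C dims 12,12,4; δ0: rk 8, SNF 1^8; δ1: rk 4, SNF 1^4
Ȟ^0 = (12 − 8) − 0 = 4, so Ȟ^0 ≅ Z^4
Ȟ^1 = (12 − 4) − 8 = 0, so Ȟ^1 ≅ 0
Ȟ^2 = (4 − 0) − 4 = 0, so Ȟ^2 ≅ 0

Ȟ^0 ≅ Z^4,  Ȟ^1 ≅ 0,  Ȟ^2 ≅ 0


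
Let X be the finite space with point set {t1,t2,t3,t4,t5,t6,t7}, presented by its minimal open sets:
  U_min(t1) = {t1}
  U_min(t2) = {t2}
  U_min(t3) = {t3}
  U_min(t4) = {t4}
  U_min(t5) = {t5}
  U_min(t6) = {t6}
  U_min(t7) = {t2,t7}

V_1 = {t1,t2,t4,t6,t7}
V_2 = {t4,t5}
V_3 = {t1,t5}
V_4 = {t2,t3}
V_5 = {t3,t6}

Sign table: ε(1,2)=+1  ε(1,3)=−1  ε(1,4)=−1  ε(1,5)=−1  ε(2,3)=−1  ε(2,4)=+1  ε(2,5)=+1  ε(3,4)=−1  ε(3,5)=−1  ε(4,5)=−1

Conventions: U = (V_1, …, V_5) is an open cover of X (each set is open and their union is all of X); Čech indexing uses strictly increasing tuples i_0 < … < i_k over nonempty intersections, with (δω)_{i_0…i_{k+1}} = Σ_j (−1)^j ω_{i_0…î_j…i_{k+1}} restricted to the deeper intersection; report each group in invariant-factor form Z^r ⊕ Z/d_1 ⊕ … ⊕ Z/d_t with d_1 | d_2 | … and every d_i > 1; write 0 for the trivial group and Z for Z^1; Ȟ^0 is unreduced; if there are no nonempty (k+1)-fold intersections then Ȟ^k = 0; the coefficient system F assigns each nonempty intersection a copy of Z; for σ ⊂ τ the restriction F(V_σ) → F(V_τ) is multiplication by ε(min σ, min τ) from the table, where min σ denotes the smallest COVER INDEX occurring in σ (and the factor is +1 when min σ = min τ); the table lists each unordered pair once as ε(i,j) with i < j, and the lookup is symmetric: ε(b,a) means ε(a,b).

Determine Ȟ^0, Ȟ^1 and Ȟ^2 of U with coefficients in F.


nerve simplices:
  V12={t4} V13={t1} V14={t2} V15={t6} V23={t5} V45={t3}
C dims 5,6; δ0: rk 5, SNF 1^4·2
degree 0: 5−5−0 = 0 → Ȟ^0 ≅ 0
degree 1: 6−0−5 = 1 plus torsion [2] → Ȟ^1 ≅ Z ⊕ Z/2
degree 2: 0−0−0 = 0 → Ȟ^2 ≅ 0

Ȟ^0 ≅ 0,  Ȟ^1 ≅ Z ⊕ Z/2,  Ȟ^2 ≅ 0


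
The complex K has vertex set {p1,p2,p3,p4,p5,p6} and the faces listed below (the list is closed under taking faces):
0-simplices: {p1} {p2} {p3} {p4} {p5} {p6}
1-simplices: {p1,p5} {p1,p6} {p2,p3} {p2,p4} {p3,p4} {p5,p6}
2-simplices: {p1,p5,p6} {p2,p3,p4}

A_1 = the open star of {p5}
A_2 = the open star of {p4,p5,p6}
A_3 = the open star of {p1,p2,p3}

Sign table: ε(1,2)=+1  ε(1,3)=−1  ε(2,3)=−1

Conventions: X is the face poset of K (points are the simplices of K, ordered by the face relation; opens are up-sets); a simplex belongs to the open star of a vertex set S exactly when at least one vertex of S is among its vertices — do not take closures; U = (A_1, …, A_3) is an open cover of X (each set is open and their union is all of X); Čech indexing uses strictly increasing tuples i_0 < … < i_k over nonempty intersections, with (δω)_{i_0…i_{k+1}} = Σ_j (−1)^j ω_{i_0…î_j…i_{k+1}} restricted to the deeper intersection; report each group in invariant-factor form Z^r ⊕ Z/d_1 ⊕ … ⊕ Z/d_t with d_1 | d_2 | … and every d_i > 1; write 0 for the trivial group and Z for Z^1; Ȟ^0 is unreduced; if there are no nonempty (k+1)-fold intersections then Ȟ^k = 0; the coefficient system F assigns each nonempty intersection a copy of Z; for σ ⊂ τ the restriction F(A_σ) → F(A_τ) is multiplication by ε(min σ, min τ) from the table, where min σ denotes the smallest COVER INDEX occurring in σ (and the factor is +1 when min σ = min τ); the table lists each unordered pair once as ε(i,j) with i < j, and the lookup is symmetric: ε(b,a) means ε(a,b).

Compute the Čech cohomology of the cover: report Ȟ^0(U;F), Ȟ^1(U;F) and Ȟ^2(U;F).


Ȟ^0(U;F) ≅ Z,  Ȟ^1(U;F) ≅ 0,  Ȟ^2(U;F) ≅ 0

nerve of the cover:
  A1={{p5},{p1,p5},{p5,p6},{p1,p5,p6}} A2={{p4},{p5},{p6},{p1,p5},{p1,p6},{p2,p4},{p3,p4},{p5,p6},{p1,p5,p6},{p2,p3,p4}} A3={{p1},{p2},{p3},{p1,p5},{p1,p6},{p2,p3},{p2,p4},{p3,p4},{p1,p5,p6},{p2,p3,p4}}
  A12={{p5},{p1,p5},{p5,p6},{p1,p5,p6}} A13={{p1,p5},{p1,p5,p6}} A23={{p1,p5},{p1,p6},{p2,p4},{p3,p4},{p1,p5,p6},{p2,p3,p4}}
  A123={{p1,p5},{p1,p5,p6}}
C dims 3,3,1; δ0: rk 2, SNF 1^2; δ1: rk 1, SNF 1^1
Ȟ^0 = (3 − 2) − 0 = 1, so Ȟ^0 ≅ Z
Ȟ^1 = (3 − 1) − 2 = 0, so Ȟ^1 ≅ 0
Ȟ^2 = (1 − 0) − 1 = 0, so Ȟ^2 ≅ 0


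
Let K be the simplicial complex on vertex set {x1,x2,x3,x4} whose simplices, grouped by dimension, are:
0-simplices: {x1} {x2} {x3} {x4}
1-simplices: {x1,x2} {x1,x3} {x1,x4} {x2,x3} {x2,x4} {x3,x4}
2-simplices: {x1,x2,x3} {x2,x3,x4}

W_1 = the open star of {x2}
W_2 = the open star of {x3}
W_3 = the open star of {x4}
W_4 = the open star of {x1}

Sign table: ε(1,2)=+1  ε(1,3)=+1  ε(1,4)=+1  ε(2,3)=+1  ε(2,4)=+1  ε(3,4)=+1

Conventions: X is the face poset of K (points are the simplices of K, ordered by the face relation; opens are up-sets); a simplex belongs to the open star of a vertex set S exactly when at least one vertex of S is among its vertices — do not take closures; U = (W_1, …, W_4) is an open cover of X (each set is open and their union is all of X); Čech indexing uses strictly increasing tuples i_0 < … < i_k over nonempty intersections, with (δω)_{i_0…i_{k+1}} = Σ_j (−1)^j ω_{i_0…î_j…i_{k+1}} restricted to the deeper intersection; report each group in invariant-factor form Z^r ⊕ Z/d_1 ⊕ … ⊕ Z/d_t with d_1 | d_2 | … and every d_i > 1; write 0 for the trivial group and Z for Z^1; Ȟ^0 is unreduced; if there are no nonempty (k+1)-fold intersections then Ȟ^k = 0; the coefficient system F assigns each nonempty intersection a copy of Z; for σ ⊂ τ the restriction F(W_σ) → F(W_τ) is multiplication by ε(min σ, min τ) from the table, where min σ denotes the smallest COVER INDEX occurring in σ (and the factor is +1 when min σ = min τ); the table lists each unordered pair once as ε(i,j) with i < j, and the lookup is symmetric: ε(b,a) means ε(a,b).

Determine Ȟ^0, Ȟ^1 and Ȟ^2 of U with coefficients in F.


nonempty overlaps:
  W1={{x2},{x1,x2},{x2,x3},{x2,x4},{x1,x2,x3},{x2,x3,x4}} W2={{x3},{x1,x3},{x2,x3},{x3,x4},{x1,x2,x3},{x2,x3,x4}} W3={{x4},{x1,x4},{x2,x4},{x3,x4},{x2,x3,x4}} W4={{x1},{x1,x2},{x1,x3},{x1,x4},{x1,x2,x3}}
  W12={{x2,x3},{x1,x2,x3},{x2,x3,x4}} W13={{x2,x4},{x2,x3,x4}} W14={{x1,x2},{x1,x2,x3}} W23={{x3,x4},{x2,x3,x4}} W24={{x1,x3},{x1,x2,x3}} W34={{x1,x4}}
  W123={{x2,x3,x4}} W124={{x1,x2,x3}}
C dims 4,6,2; δ0: rk 3, SNF 1^3; δ1: rk 2, SNF 1^2
degree 0: 4−3−0 = 1 → Ȟ^0 ≅ Z
degree 1: 6−2−3 = 1 → Ȟ^1 ≅ Z
degree 2: 2−0−2 = 0 → Ȟ^2 ≅ 0

Ȟ^0 = Z; Ȟ^1 = Z; Ȟ^2 = 0


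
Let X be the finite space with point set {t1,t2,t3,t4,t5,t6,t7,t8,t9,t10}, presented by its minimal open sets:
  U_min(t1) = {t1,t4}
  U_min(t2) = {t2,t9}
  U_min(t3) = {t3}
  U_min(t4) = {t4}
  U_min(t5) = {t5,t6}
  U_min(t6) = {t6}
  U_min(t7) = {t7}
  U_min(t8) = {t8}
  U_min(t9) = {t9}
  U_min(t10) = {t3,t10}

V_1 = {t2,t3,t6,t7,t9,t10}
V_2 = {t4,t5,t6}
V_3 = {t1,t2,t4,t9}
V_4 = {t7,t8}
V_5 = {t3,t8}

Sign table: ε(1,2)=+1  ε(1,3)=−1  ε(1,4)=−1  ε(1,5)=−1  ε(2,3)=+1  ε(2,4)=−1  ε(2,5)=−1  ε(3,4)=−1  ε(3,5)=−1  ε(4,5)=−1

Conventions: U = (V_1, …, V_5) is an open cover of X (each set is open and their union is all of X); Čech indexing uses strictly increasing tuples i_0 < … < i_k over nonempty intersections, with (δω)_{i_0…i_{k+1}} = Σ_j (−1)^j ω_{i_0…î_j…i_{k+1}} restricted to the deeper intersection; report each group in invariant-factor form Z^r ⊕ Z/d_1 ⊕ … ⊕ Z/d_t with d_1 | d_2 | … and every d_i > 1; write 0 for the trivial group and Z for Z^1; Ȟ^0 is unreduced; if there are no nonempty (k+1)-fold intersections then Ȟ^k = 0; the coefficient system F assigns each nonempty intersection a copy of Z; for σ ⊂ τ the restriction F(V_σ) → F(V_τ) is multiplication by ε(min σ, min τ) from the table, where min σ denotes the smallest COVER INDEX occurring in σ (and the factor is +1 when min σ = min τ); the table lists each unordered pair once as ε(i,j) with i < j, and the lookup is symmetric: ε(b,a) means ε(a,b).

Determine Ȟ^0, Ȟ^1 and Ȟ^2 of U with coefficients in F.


nerve of the cover:
  V12={t6} V13={t2,t9} V14={t7} V15={t3} V23={t4} V45={t8}
C dims 5,6; δ0: rk 5, SNF 1^4·2
Ȟ^0 = (5 − 5) − 0 = 0, so Ȟ^0 ≅ 0
Ȟ^1 = (6 − 0) − 5 = 1 plus torsion [2], so Ȟ^1 ≅ Z ⊕ Z/2
Ȟ^2 = (0 − 0) − 0 = 0, so Ȟ^2 ≅ 0

Ȟ^0(U;F) ≅ 0, Ȟ^1(U;F) ≅ Z ⊕ Z/2, Ȟ^2(U;F) ≅ 0
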